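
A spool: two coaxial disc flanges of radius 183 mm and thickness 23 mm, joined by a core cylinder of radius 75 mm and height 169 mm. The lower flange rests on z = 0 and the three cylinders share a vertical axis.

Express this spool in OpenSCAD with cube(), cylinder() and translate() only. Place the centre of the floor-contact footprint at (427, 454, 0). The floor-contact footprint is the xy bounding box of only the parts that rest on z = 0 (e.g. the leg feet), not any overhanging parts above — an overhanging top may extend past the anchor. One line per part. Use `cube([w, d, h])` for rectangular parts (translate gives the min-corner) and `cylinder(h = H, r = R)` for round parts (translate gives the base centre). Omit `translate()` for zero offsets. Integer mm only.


translate([427, 454, 0]) cylinder(h = 23, r = 183);
translate([427, 454, 23]) cylinder(h = 169, r = 75);
translate([427, 454, 192]) cylinder(h = 23, r = 183);


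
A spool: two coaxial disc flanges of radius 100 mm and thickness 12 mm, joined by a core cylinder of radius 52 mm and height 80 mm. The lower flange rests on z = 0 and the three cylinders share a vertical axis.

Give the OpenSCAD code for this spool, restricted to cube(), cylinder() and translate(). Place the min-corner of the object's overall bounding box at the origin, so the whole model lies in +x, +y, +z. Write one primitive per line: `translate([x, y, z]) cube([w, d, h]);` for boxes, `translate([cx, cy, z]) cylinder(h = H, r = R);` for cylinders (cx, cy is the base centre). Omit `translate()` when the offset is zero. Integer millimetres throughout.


translate([100, 100, 0]) cylinder(h = 12, r = 100);
translate([100, 100, 12]) cylinder(h = 80, r = 52);
translate([100, 100, 92]) cylinder(h = 12, r = 100);


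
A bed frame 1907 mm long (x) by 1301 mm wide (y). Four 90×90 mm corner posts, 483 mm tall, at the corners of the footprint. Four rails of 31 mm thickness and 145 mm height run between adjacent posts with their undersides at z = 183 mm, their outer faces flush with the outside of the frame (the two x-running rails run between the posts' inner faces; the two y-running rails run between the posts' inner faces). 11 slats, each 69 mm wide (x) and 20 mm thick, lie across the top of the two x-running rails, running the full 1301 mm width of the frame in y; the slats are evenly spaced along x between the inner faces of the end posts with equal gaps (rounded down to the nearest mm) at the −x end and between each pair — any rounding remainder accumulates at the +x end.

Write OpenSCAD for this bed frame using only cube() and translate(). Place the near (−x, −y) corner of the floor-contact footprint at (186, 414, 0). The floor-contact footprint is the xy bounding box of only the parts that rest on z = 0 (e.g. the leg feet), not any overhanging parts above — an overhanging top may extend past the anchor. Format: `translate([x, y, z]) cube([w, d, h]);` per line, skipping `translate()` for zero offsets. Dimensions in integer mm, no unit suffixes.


// slat z = rail_z + rail_h = 183 + 145 = 328
// slat gap = ⌊(1727 − 11·69) / 12⌋ = 80
translate([186, 414, 0]) cube([90, 90, 483]);
translate([186, 1625, 0]) cube([90, 90, 483]);
translate([2003, 414, 0]) cube([90, 90, 483]);
translate([2003, 1625, 0]) cube([90, 90, 483]);
translate([276, 414, 183]) cube([1727, 31, 145]);
translate([276, 1684, 183]) cube([1727, 31, 145]);
translate([186, 504, 183]) cube([31, 1121, 145]);
translate([2062, 504, 183]) cube([31, 1121, 145]);
translate([356, 414, 328]) cube([69, 1301, 20]);
translate([505, 414, 328]) cube([69, 1301, 20]);
translate([654, 414, 328]) cube([69, 1301, 20]);
translate([803, 414, 328]) cube([69, 1301, 20]);
translate([952, 414, 328]) cube([69, 1301, 20]);
translate([1101, 414, 328]) cube([69, 1301, 20]);
translate([1250, 414, 328]) cube([69, 1301, 20]);
translate([1399, 414, 328]) cube([69, 1301, 20]);
translate([1548, 414, 328]) cube([69, 1301, 20]);
translate([1697, 414, 328]) cube([69, 1301, 20]);
translate([1846, 414, 328]) cube([69, 1301, 20]);


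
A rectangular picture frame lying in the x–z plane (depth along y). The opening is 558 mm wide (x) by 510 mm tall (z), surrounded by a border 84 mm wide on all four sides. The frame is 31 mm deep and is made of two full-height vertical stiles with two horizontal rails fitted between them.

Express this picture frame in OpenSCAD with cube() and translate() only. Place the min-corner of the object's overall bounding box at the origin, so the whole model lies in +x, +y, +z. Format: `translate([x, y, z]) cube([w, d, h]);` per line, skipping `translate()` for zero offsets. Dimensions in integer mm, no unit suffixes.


cube([84, 31, 678]);
translate([642, 0, 0]) cube([84, 31, 678]);
translate([84, 0, 0]) cube([558, 31, 84]);
translate([84, 0, 594]) cube([558, 31, 84]);


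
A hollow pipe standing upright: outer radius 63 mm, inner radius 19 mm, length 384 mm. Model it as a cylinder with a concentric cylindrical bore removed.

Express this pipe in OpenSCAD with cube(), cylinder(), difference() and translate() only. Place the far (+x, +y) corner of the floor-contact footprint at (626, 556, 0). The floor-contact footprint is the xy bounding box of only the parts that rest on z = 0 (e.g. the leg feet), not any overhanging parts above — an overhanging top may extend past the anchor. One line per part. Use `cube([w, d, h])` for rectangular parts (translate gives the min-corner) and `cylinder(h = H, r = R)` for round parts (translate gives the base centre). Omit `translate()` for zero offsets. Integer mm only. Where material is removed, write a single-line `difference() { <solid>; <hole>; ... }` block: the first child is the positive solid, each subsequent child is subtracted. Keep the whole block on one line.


difference() { translate([563, 493, 0]) cylinder(h = 384, r = 63); translate([563, 493, 0]) cylinder(h = 384, r = 19); }


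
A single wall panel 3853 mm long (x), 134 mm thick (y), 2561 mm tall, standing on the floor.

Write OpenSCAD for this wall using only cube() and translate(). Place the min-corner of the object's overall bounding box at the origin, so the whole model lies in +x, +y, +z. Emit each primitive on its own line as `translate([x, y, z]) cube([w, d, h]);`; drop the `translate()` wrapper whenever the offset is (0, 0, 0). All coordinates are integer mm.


cube([3853, 134, 2561]);


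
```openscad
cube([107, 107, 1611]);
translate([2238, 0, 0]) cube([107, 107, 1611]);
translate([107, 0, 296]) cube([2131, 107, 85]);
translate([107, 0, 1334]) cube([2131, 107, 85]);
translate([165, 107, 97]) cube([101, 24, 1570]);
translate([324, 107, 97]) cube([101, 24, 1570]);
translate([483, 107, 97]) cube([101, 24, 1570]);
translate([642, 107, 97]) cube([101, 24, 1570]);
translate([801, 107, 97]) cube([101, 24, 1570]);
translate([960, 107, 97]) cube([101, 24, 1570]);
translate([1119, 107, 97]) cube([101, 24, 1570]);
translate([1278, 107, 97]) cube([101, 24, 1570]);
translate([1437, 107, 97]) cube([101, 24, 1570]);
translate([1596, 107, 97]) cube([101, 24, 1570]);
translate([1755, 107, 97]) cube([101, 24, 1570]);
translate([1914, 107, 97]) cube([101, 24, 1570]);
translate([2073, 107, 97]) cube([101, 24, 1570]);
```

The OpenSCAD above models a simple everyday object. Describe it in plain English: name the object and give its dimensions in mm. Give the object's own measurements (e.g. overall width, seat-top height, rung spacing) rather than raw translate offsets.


A fence section. Two 107×107 mm posts, 1611 mm tall, stand on the floor with a clear span of 2131 mm between their inner faces. Two horizontal rails of 107×85 mm section span the gap between the posts with their undersides at z = 296 mm and z = 1334 mm, flush with the posts' −y face. 13 pickets, each 101 mm wide, 24 mm thick and 1570 mm tall, are fixed to the +y face of the rails with their bottoms at z = 97 mm, spaced across the span with a 58 mm gap after the −x post and between neighbouring pickets, with 64 mm left before the +x post.


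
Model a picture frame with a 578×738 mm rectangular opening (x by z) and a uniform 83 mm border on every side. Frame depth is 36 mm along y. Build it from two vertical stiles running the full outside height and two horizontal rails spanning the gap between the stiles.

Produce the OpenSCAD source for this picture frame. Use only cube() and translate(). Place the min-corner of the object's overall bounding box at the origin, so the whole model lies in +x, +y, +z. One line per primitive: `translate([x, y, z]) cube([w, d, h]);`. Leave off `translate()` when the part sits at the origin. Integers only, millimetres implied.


cube([83, 36, 904]);
translate([661, 0, 0]) cube([83, 36, 904]);
translate([83, 0, 0]) cube([578, 36, 83]);
translate([83, 0, 821]) cube([578, 36, 83]);


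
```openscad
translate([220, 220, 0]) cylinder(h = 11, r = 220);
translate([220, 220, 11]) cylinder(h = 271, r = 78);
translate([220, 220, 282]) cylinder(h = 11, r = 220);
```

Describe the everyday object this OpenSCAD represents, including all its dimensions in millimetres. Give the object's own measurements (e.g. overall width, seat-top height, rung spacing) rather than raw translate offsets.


A spool: two coaxial disc flanges of radius 220 mm and thickness 11 mm, joined by a core cylinder of radius 78 mm and height 271 mm. The lower flange rests on z = 0 and the three cylinders share a vertical axis.


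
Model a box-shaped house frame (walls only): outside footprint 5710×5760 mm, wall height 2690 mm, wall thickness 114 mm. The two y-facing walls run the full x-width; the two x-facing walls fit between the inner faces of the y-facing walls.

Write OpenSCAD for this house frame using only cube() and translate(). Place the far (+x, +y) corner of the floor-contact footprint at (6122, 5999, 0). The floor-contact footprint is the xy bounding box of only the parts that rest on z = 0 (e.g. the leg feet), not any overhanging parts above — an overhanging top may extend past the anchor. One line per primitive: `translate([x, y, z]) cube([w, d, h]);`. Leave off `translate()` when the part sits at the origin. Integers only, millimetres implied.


translate([412, 239, 0]) cube([5710, 114, 2690]);
translate([412, 5885, 0]) cube([5710, 114, 2690]);
translate([412, 353, 0]) cube([114, 5532, 2690]);
translate([6008, 353, 0]) cube([114, 5532, 2690]);


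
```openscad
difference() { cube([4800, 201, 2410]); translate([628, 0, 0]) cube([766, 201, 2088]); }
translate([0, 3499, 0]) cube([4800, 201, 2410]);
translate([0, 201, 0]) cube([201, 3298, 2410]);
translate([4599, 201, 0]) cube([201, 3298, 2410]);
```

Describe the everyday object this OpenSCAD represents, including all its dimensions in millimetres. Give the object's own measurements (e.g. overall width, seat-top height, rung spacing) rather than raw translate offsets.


A single room: four walls, each 2410 mm tall and 201 mm thick, enclosing an outside footprint 4800×3700 mm (x × y), no floor or roof. The front and back walls (−y and +y sides) run the full x-width; the side walls fit between their inner faces. A door opening 766 mm wide and 2088 mm tall is cut through the front wall from the floor up, its −x edge 628 mm from the wall's −x end.


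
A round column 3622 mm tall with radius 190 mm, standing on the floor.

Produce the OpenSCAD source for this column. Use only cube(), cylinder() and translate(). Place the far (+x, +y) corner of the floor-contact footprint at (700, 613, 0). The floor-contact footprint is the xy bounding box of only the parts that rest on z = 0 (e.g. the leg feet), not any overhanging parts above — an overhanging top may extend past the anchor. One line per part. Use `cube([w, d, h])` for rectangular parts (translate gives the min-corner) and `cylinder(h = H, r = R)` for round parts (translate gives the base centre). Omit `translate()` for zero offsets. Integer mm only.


translate([510, 423, 0]) cylinder(h = 3622, r = 190);


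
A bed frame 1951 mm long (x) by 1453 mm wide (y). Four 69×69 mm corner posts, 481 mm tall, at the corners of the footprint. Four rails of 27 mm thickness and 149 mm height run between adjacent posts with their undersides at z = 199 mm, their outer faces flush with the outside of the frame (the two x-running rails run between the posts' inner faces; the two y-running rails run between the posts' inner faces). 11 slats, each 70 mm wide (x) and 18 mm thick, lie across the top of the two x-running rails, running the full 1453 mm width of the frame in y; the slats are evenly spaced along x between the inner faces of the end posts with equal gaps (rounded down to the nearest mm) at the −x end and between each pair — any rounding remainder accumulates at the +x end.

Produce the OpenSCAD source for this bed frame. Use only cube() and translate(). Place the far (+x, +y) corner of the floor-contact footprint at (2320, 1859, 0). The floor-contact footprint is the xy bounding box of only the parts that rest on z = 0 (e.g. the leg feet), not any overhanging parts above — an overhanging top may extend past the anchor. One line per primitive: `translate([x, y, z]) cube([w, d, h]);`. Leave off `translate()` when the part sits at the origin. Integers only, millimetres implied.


translate([369, 406, 0]) cube([69, 69, 481]);
translate([369, 1790, 0]) cube([69, 69, 481]);
translate([2251, 406, 0]) cube([69, 69, 481]);
translate([2251, 1790, 0]) cube([69, 69, 481]);
translate([438, 406, 199]) cube([1813, 27, 149]);
translate([438, 1832, 199]) cube([1813, 27, 149]);
translate([369, 475, 199]) cube([27, 1315, 149]);
translate([2293, 475, 199]) cube([27, 1315, 149]);
translate([524, 406, 348]) cube([70, 1453, 18]);
translate([680, 406, 348]) cube([70, 1453, 18]);
translate([836, 406, 348]) cube([70, 1453, 18]);
translate([992, 406, 348]) cube([70, 1453, 18]);
translate([1148, 406, 348]) cube([70, 1453, 18]);
translate([1304, 406, 348]) cube([70, 1453, 18]);
translate([1460, 406, 348]) cube([70, 1453, 18]);
translate([1616, 406, 348]) cube([70, 1453, 18]);
translate([1772, 406, 348]) cube([70, 1453, 18]);
translate([1928, 406, 348]) cube([70, 1453, 18]);
translate([2084, 406, 348]) cube([70, 1453, 18]);


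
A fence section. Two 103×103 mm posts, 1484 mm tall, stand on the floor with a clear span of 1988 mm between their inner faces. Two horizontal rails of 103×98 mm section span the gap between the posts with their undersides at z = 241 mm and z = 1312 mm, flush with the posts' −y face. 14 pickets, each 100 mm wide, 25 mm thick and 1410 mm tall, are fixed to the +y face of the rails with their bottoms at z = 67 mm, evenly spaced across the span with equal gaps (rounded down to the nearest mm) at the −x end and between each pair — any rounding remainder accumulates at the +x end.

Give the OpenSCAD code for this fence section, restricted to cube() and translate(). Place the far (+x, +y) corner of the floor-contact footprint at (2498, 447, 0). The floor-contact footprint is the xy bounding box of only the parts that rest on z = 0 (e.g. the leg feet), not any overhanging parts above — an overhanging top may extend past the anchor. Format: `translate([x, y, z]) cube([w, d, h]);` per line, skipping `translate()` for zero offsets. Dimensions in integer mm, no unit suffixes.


translate([304, 344, 0]) cube([103, 103, 1484]);
translate([2395, 344, 0]) cube([103, 103, 1484]);
translate([407, 344, 241]) cube([1988, 103, 98]);
translate([407, 344, 1312]) cube([1988, 103, 98]);
translate([446, 447, 67]) cube([100, 25, 1410]);
translate([585, 447, 67]) cube([100, 25, 1410]);
translate([724, 447, 67]) cube([100, 25, 1410]);
translate([863, 447, 67]) cube([100, 25, 1410]);
translate([1002, 447, 67]) cube([100, 25, 1410]);
translate([1141, 447, 67]) cube([100, 25, 1410]);
translate([1280, 447, 67]) cube([100, 25, 1410]);
translate([1419, 447, 67]) cube([100, 25, 1410]);
translate([1558, 447, 67]) cube([100, 25, 1410]);
translate([1697, 447, 67]) cube([100, 25, 1410]);
translate([1836, 447, 67]) cube([100, 25, 1410]);
translate([1975, 447, 67]) cube([100, 25, 1410]);
translate([2114, 447, 67]) cube([100, 25, 1410]);
translate([2253, 447, 67]) cube([100, 25, 1410]);


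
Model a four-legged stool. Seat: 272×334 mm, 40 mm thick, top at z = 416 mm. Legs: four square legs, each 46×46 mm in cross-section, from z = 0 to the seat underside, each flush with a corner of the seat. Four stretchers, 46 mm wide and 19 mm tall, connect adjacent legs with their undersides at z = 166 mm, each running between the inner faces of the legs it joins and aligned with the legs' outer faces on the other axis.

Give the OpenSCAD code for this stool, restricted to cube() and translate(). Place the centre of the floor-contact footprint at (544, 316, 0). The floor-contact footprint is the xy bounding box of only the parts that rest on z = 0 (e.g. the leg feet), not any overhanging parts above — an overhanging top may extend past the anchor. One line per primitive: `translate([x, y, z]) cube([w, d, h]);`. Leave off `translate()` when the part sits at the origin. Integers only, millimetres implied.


translate([408, 149, 376]) cube([272, 334, 40]);
translate([408, 149, 0]) cube([46, 46, 376]);
translate([634, 149, 0]) cube([46, 46, 376]);
translate([408, 437, 0]) cube([46, 46, 376]);
translate([634, 437, 0]) cube([46, 46, 376]);
translate([454, 149, 166]) cube([180, 46, 19]);
translate([454, 437, 166]) cube([180, 46, 19]);
translate([408, 195, 166]) cube([46, 242, 19]);
translate([634, 195, 166]) cube([46, 242, 19]);


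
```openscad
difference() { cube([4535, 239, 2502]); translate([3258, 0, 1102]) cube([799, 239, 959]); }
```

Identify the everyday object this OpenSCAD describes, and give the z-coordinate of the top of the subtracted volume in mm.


A wall with a window opening. The window head height is 2061 mm.

A wall with a rectangular opening subtracted — a window. Sill at z = 1102, opening 959 mm tall, so the head is at 1102 + 959 = 2061 mm.


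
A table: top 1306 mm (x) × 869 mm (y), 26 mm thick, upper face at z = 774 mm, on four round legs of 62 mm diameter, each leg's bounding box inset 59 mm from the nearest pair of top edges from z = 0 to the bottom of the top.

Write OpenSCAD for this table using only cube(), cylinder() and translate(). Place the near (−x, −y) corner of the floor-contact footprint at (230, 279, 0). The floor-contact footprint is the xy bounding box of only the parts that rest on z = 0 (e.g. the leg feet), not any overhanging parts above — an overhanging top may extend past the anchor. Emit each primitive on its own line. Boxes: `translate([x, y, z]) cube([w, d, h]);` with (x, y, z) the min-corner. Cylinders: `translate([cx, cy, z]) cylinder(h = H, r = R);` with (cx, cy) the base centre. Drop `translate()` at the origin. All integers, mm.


// leg_h = 774 - 26 = 748
translate([171, 220, 748]) cube([1306, 869, 26]);
translate([261, 310, 0]) cylinder(h = 748, r = 31);
translate([1387, 310, 0]) cylinder(h = 748, r = 31);
translate([261, 999, 0]) cylinder(h = 748, r = 31);
translate([1387, 999, 0]) cylinder(h = 748, r = 31);


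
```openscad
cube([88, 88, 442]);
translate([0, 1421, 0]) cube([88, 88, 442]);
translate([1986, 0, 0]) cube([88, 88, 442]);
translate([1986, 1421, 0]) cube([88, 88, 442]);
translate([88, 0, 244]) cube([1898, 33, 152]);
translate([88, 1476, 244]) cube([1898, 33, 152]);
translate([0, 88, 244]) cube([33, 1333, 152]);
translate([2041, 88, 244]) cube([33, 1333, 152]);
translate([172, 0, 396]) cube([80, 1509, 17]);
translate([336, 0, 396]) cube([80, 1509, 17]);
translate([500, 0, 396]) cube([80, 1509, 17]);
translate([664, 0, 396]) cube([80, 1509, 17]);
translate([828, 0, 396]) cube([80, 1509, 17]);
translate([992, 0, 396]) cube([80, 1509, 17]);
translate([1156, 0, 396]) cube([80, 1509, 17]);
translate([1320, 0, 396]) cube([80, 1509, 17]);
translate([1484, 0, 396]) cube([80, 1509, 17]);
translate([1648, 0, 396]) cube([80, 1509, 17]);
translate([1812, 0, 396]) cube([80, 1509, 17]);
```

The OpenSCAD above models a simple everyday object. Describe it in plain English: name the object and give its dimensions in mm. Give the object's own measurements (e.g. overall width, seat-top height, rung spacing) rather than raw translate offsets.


A bed frame 2074 mm long (x) by 1509 mm wide (y). Four 88×88 mm corner posts, 442 mm tall, at the corners of the footprint. Four rails of 33 mm thickness and 152 mm height run between adjacent posts with their undersides at z = 244 mm, their outer faces flush with the outside of the frame (the two x-running rails run between the posts' inner faces; the two y-running rails run between the posts' inner faces). 11 slats, each 80 mm wide (x) and 17 mm thick, lie across the top of the two x-running rails, running the full 1509 mm width of the frame in y; along x they sit between the end posts with a 84 mm gap after the −x posts and between neighbouring slats, leaving 94 mm before the +x posts.


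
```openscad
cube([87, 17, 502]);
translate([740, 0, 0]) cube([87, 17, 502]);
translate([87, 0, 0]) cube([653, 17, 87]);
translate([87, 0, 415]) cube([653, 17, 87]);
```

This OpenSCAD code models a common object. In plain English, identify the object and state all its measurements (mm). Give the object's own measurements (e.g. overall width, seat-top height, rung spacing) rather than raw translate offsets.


A rectangular picture frame lying in the x–z plane (depth along y). The opening is 653 mm wide (x) by 328 mm tall (z), surrounded by a border 87 mm wide on all four sides. The frame is 17 mm deep and is made of two full-height vertical stiles with two horizontal rails fitted between them.


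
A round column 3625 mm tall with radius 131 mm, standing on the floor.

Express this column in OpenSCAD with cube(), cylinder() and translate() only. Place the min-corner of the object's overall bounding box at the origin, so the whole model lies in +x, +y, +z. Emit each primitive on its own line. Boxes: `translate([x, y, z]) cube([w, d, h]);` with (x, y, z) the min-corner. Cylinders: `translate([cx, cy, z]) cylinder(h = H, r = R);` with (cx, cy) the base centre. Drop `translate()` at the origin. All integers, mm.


translate([131, 131, 0]) cylinder(h = 3625, r = 131);


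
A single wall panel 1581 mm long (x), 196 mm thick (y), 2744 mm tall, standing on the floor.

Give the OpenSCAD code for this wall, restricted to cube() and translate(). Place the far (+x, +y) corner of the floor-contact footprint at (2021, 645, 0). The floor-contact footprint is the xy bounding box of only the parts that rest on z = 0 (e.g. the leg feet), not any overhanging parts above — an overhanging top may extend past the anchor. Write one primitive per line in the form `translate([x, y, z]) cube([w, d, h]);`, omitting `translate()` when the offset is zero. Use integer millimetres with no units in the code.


translate([440, 449, 0]) cube([1581, 196, 2744]);


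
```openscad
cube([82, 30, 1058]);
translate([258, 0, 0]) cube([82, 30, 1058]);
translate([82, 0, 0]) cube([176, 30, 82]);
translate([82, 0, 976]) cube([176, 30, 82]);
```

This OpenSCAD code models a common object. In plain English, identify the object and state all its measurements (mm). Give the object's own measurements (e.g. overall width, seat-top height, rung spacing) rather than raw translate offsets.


A rectangular picture frame lying in the x–z plane (depth along y). The opening is 176 mm wide (x) by 894 mm tall (z), surrounded by a border 82 mm wide on all four sides. The frame is 30 mm deep and is made of two full-height vertical stiles with two horizontal rails fitted between them.


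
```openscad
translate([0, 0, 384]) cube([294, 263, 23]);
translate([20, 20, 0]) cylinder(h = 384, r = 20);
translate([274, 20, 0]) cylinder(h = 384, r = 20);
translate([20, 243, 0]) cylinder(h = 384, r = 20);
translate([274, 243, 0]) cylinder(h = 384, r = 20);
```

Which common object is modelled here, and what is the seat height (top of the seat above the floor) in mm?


A stool. The seat height is 407 mm.

A 294×263×23 slab at z = 384 on four corner cylinders — a stool. The seat top is 384 + 23 = 407 mm.


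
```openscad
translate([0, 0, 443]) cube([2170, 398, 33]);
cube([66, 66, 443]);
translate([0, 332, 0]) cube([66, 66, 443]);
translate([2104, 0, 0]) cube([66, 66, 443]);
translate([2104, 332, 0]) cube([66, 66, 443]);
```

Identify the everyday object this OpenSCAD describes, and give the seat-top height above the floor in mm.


A bench. The seat-top height is 476 mm.

A long slab on four corner posts — a bench. The slab sits at z = 443 with thickness 33, so the top is 443 + 33 = 476 mm.


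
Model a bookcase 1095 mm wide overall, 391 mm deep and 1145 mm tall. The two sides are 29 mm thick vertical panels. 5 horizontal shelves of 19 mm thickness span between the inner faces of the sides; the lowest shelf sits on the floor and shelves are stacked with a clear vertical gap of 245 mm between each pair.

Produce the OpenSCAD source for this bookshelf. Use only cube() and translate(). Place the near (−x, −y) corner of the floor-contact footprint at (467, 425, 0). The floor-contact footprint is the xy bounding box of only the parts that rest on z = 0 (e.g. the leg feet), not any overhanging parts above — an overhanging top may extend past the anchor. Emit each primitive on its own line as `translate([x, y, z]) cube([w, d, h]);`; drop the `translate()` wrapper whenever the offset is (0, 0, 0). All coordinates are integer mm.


translate([467, 425, 0]) cube([29, 391, 1145]);
translate([1533, 425, 0]) cube([29, 391, 1145]);
translate([496, 425, 0]) cube([1037, 391, 19]);
translate([496, 425, 264]) cube([1037, 391, 19]);
translate([496, 425, 528]) cube([1037, 391, 19]);
translate([496, 425, 792]) cube([1037, 391, 19]);
translate([496, 425, 1056]) cube([1037, 391, 19]);


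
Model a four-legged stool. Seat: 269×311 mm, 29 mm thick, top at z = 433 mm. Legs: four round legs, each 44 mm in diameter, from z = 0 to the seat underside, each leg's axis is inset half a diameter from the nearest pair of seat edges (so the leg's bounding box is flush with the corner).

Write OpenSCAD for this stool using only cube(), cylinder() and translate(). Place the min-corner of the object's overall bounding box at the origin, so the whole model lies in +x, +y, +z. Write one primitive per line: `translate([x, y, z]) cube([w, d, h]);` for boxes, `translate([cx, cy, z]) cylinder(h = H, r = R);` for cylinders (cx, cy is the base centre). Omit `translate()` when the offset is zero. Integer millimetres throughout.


// leg_h = 433 - 29 = 404
translate([0, 0, 404]) cube([269, 311, 29]);
translate([22, 22, 0]) cylinder(h = 404, r = 22);
translate([247, 22, 0]) cylinder(h = 404, r = 22);
translate([22, 289, 0]) cylinder(h = 404, r = 22);
translate([247, 289, 0]) cylinder(h = 404, r = 22);


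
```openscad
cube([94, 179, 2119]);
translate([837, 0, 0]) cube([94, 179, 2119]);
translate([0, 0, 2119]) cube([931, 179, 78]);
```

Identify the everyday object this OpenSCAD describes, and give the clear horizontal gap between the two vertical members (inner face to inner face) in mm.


A door frame. The clear opening width is 743 mm.

Two 2119 mm tall posts with a header on top — a door frame. The left jamb is 94 mm wide at x = 0; the right jamb starts at x = 837. The clear opening is 837 − 94 = 743 mm.


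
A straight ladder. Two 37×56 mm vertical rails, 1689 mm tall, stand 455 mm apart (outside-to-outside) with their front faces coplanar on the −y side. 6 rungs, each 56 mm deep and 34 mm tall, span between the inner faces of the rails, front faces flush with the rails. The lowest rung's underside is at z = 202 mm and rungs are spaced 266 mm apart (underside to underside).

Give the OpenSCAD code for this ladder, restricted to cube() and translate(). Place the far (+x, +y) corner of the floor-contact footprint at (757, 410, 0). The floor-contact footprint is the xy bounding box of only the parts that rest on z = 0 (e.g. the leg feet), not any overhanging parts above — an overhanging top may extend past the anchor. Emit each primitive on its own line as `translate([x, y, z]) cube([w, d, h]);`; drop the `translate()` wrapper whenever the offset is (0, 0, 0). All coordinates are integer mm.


translate([302, 354, 0]) cube([37, 56, 1689]);
translate([720, 354, 0]) cube([37, 56, 1689]);
translate([339, 354, 202]) cube([381, 56, 34]);
translate([339, 354, 468]) cube([381, 56, 34]);
translate([339, 354, 734]) cube([381, 56, 34]);
translate([339, 354, 1000]) cube([381, 56, 34]);
translate([339, 354, 1266]) cube([381, 56, 34]);
translate([339, 354, 1532]) cube([381, 56, 34]);


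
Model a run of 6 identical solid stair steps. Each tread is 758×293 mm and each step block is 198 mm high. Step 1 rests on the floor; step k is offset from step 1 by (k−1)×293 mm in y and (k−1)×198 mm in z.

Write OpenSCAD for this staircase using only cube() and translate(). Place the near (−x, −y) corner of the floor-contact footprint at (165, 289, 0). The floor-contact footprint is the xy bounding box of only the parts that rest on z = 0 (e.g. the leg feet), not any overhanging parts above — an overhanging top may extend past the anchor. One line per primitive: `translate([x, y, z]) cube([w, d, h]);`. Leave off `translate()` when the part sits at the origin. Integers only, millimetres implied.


translate([165, 289, 0]) cube([758, 293, 198]);
translate([165, 582, 198]) cube([758, 293, 198]);
translate([165, 875, 396]) cube([758, 293, 198]);
translate([165, 1168, 594]) cube([758, 293, 198]);
translate([165, 1461, 792]) cube([758, 293, 198]);
translate([165, 1754, 990]) cube([758, 293, 198]);


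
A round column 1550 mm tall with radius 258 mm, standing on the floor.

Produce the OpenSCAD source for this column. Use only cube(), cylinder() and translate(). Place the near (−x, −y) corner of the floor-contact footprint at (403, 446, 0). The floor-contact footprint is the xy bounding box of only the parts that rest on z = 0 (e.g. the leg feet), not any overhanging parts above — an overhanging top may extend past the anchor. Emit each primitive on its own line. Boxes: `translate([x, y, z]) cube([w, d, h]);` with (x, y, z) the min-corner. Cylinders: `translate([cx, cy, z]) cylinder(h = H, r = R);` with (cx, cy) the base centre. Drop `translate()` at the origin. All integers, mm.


translate([661, 704, 0]) cylinder(h = 1550, r = 258);


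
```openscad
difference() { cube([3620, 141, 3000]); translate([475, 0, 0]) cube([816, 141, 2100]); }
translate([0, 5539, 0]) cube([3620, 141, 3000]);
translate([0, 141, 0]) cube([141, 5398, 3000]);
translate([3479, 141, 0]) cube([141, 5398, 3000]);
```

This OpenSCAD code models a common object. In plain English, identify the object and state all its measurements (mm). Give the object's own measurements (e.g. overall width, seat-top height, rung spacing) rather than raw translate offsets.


A single room: four walls, each 3000 mm tall and 141 mm thick, enclosing an outside footprint 3620×5680 mm (x × y), no floor or roof. The front and back walls (−y and +y sides) run the full x-width; the side walls fit between their inner faces. A door opening 816 mm wide and 2100 mm tall is cut through the front wall from the floor up, its −x edge 475 mm from the wall's −x end.


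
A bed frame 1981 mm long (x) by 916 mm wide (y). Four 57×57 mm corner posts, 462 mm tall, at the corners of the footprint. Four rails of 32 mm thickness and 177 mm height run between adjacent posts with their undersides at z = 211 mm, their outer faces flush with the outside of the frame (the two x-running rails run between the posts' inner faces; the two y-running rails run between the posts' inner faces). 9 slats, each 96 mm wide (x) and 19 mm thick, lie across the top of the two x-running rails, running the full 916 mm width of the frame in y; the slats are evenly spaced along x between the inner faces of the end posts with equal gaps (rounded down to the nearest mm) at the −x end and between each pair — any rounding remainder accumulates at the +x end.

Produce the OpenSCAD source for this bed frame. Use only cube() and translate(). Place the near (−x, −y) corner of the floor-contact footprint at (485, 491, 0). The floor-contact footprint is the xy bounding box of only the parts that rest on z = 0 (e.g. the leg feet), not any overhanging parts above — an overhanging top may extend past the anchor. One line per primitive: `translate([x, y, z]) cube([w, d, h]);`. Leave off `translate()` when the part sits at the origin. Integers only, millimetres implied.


translate([485, 491, 0]) cube([57, 57, 462]);
translate([485, 1350, 0]) cube([57, 57, 462]);
translate([2409, 491, 0]) cube([57, 57, 462]);
translate([2409, 1350, 0]) cube([57, 57, 462]);
translate([542, 491, 211]) cube([1867, 32, 177]);
translate([542, 1375, 211]) cube([1867, 32, 177]);
translate([485, 548, 211]) cube([32, 802, 177]);
translate([2434, 548, 211]) cube([32, 802, 177]);
translate([642, 491, 388]) cube([96, 916, 19]);
translate([838, 491, 388]) cube([96, 916, 19]);
translate([1034, 491, 388]) cube([96, 916, 19]);
translate([1230, 491, 388]) cube([96, 916, 19]);
translate([1426, 491, 388]) cube([96, 916, 19]);
translate([1622, 491, 388]) cube([96, 916, 19]);
translate([1818, 491, 388]) cube([96, 916, 19]);
translate([2014, 491, 388]) cube([96, 916, 19]);
translate([2210, 491, 388]) cube([96, 916, 19]);


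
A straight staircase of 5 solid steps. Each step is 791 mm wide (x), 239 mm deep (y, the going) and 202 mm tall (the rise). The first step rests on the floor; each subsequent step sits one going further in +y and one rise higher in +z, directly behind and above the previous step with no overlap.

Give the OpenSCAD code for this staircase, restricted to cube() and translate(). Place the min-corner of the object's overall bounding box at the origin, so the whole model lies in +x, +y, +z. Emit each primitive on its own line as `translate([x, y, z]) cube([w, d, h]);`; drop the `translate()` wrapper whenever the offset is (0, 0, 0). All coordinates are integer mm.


cube([791, 239, 202]);
translate([0, 239, 202]) cube([791, 239, 202]);
translate([0, 478, 404]) cube([791, 239, 202]);
translate([0, 717, 606]) cube([791, 239, 202]);
translate([0, 956, 808]) cube([791, 239, 202]);


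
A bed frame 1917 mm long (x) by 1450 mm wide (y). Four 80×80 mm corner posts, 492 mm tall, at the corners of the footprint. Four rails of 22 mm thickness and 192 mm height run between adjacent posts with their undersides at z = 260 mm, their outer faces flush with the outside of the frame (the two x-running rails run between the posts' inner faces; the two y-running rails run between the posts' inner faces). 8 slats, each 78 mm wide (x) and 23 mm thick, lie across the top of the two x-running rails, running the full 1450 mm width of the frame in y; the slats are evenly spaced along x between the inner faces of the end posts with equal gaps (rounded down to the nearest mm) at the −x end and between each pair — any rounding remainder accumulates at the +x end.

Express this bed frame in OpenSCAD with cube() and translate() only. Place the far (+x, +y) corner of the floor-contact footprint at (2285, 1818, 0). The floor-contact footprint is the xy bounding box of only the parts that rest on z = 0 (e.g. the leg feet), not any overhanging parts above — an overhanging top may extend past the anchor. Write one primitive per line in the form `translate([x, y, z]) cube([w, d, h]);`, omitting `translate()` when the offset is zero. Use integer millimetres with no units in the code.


translate([368, 368, 0]) cube([80, 80, 492]);
translate([368, 1738, 0]) cube([80, 80, 492]);
translate([2205, 368, 0]) cube([80, 80, 492]);
translate([2205, 1738, 0]) cube([80, 80, 492]);
translate([448, 368, 260]) cube([1757, 22, 192]);
translate([448, 1796, 260]) cube([1757, 22, 192]);
translate([368, 448, 260]) cube([22, 1290, 192]);
translate([2263, 448, 260]) cube([22, 1290, 192]);
translate([573, 368, 452]) cube([78, 1450, 23]);
translate([776, 368, 452]) cube([78, 1450, 23]);
translate([979, 368, 452]) cube([78, 1450, 23]);
translate([1182, 368, 452]) cube([78, 1450, 23]);
translate([1385, 368, 452]) cube([78, 1450, 23]);
translate([1588, 368, 452]) cube([78, 1450, 23]);
translate([1791, 368, 452]) cube([78, 1450, 23]);
translate([1994, 368, 452]) cube([78, 1450, 23]);


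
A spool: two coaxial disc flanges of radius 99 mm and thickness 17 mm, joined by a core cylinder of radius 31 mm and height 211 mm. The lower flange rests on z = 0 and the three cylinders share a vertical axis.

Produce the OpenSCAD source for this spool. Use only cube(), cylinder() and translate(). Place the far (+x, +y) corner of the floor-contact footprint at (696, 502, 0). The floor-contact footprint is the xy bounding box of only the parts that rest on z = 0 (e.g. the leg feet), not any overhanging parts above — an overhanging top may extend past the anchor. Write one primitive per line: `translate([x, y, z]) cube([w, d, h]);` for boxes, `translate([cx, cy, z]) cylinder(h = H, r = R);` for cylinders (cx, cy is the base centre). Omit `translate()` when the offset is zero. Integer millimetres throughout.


translate([597, 403, 0]) cylinder(h = 17, r = 99);
translate([597, 403, 17]) cylinder(h = 211, r = 31);
translate([597, 403, 228]) cylinder(h = 17, r = 99);


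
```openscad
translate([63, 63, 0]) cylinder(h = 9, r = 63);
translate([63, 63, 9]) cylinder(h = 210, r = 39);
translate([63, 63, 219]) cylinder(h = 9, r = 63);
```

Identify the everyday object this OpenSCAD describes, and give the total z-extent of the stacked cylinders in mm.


A spool. The overall height is 228 mm.

Three coaxial cylinders, large–small–large — a spool. Two 9 mm flanges and a 210 mm core give 9 + 210 + 9 = 228 mm.


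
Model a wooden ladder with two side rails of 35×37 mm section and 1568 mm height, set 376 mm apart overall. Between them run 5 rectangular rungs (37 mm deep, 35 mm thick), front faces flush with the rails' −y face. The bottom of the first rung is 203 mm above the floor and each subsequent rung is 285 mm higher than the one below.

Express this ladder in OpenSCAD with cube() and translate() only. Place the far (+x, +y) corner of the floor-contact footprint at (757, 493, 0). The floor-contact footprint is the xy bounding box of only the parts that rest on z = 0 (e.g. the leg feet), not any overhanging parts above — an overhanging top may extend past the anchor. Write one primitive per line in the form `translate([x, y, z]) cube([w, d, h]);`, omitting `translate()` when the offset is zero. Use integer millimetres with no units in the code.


translate([381, 456, 0]) cube([35, 37, 1568]);
translate([722, 456, 0]) cube([35, 37, 1568]);
translate([416, 456, 203]) cube([306, 37, 35]);
translate([416, 456, 488]) cube([306, 37, 35]);
translate([416, 456, 773]) cube([306, 37, 35]);
translate([416, 456, 1058]) cube([306, 37, 35]);
translate([416, 456, 1343]) cube([306, 37, 35]);


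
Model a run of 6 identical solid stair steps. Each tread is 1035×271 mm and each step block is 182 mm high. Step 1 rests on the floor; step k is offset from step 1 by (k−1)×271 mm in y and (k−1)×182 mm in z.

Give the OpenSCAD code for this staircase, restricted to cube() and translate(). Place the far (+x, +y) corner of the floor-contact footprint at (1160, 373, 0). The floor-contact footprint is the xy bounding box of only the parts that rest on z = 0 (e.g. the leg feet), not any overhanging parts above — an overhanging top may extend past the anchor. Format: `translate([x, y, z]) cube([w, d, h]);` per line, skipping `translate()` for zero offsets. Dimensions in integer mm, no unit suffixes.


translate([125, 102, 0]) cube([1035, 271, 182]);
translate([125, 373, 182]) cube([1035, 271, 182]);
translate([125, 644, 364]) cube([1035, 271, 182]);
translate([125, 915, 546]) cube([1035, 271, 182]);
translate([125, 1186, 728]) cube([1035, 271, 182]);
translate([125, 1457, 910]) cube([1035, 271, 182]);


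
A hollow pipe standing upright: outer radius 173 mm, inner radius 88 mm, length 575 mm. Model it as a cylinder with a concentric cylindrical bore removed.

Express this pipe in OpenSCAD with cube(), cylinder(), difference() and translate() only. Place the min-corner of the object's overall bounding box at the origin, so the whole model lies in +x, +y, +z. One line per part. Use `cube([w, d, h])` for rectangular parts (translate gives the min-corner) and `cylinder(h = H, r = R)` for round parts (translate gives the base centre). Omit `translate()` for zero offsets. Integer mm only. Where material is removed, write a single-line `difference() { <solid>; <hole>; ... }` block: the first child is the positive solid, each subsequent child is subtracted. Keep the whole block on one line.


difference() { translate([173, 173, 0]) cylinder(h = 575, r = 173); translate([173, 173, 0]) cylinder(h = 575, r = 88); }
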